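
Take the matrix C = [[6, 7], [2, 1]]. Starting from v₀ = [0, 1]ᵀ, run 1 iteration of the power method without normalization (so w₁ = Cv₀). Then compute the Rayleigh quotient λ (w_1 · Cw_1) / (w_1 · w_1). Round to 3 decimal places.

7.160

w1 = Cv₀ = (6·0 + 7·1; 2·0 + 1·1) = (7, 1)
Cw1 = (49, 15)
w1·Cw1 = 7·49 + 1·15 = 358; w1·w1 = 7·7 + 1·1 = 50
λ ≈ 358/50 = 7.160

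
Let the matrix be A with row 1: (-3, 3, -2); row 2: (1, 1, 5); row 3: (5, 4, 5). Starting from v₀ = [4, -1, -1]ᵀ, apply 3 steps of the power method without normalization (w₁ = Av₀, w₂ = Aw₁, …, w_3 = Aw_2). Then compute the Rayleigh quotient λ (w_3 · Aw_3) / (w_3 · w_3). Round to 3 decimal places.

w1 = Av₀ = (-13, -2, 11)
w2 = Aw1 = (11, 40, -18)
w3 = Aw2 = (123, -39, 125)
Aw3 = (-736, 709, 1084)
w3·Aw3 = 123·(-736) + (-39)·709 + 125·1084 = 17321; w3·w3 = 123·123 + (-39)·(-39) + 125·125 = 32275
λ ≈ 17321/32275 = 0.537

0.537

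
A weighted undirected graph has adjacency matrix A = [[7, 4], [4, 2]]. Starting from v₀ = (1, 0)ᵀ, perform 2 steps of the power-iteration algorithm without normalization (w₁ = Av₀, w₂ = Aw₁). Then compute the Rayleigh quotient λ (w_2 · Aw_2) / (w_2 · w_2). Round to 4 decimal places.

w1 = Av₀ = (7·1 + 4·0; 4·1 + 2·0) = (7, 4)
w2 = Aw1 = (7·7 + 4·4; 4·7 + 2·4) = (65, 36)
Aw2 = (599, 332)
w2·Aw2 = 65·599 + 36·332 = 50887; w2·w2 = 65·65 + 36·36 = 5521
λ ≈ 50887/5521 = 9.2170

9.2170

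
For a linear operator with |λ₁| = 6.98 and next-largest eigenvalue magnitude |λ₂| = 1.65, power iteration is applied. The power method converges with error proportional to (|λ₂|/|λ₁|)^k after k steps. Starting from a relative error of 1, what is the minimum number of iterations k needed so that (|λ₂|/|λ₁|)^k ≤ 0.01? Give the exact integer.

4

|λ₂/λ₁| = 1.65/6.98 = 0.23639
Need k ≥ ln(0.01) / ln(0.23639) = -4.6052 / -1.4423 ≈ 3.193
Smallest integer k satisfying the bound: 4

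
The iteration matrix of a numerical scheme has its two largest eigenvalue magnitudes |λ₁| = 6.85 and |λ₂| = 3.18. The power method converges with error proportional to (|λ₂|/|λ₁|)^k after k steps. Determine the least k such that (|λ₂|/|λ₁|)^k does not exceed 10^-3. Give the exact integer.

|λ₂/λ₁| = 3.18/6.85 = 0.46423
Need k ≥ ln(10^-3) / ln(0.46423) = -6.9078 / -0.7674 ≈ 9.002
Smallest integer k satisfying the bound: 10

10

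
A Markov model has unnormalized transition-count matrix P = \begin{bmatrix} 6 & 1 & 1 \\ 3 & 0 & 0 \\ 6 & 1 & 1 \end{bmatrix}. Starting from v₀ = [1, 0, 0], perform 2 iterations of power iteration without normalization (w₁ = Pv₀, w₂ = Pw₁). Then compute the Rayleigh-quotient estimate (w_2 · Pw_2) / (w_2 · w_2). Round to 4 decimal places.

w1 = Pv₀ = (6·1 + 1·0 + 1·0; 3·1 + 0·0 + 0·0; 6·1 + 1·0 + 1·0) = (6, 3, 6)
w2 = Pw1 = (6·6 + 1·3 + 1·6; 3·6 + 0·3 + 0·6; 6·6 + 1·3 + 1·6) = (45, 18, 45)
Pw2 = (333, 135, 333)
w2·Pw2 = 45·333 + 18·135 + 45·333 = 32400; w2·w2 = 45·45 + 18·18 + 45·45 = 4374
λ ≈ 32400/4374 = 7.4074

7.4074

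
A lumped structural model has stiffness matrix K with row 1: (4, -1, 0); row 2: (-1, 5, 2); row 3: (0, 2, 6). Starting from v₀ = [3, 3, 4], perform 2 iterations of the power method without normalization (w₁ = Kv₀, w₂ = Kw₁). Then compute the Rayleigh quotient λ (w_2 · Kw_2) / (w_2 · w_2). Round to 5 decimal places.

w1 = Kv₀ = (4·3 + (-1)·3 + 0·4; (-1)·3 + 5·3 + 2·4; 0·3 + 2·3 + 6·4) = (9, 20, 30)
w2 = Kw1 = (4·9 + (-1)·20 + 0·30; (-1)·9 + 5·20 + 2·30; 0·9 + 2·20 + 6·30) = (16, 151, 220)
Kw2 = (-87, 1179, 1622)
w2·Kw2 = 16·(-87) + 151·1179 + 220·1622 = 533477; w2·w2 = 16·16 + 151·151 + 220·220 = 71457
λ ≈ 533477/71457 = 7.46571

λ ≈ 7.46571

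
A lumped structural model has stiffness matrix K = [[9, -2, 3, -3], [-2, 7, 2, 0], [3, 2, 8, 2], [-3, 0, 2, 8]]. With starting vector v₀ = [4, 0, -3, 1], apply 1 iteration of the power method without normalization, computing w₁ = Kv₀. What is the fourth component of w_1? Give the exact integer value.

-10

w1 = Kv₀ = (24, -14, -10, -10)
The requested component of w1 is -10.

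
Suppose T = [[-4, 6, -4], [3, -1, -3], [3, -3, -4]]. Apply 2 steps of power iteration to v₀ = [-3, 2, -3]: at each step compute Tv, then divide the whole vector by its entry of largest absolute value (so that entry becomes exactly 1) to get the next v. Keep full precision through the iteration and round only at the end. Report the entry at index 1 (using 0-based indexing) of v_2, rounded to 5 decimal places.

-0.82639

Tv0 = (36.000000, -2.000000, -3.000000); divide by 36.000000 → v1 = (1.000000, -0.055556, -0.083333)
Tv1 = (-4.000000, 3.305556, 3.500000); divide by -4.000000 → v2 = (1.000000, -0.826389, -0.875000)
Requested entry of v2: 119/-144 = -0.82639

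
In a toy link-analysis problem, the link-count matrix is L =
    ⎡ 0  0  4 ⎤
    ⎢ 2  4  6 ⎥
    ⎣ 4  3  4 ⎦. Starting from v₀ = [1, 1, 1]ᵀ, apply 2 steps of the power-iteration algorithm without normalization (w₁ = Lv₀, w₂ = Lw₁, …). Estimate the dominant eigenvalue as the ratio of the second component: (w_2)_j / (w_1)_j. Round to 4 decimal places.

λ ≈ 10.1667

w1 = Lv₀ = (4, 12, 11)
w2 = Lw1 = (44, 122, 96)
Ratio at component: 122 / 12 = 10.1667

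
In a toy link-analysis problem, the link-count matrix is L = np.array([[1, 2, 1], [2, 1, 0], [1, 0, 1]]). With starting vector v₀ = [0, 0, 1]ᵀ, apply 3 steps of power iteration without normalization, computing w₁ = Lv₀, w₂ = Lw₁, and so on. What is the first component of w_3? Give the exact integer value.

8

w1 = Lv₀ = (1·0 + 2·0 + 1·1; 2·0 + 1·0 + 0·1; 1·0 + 0·0 + 1·1) = (1, 0, 1)
w2 = Lw1 = (1·1 + 2·0 + 1·1; 2·1 + 1·0 + 0·1; 1·1 + 0·0 + 1·1) = (2, 2, 2)
w3 = Lw2 = (8, 6, 4)
The requested component of w3 is 8.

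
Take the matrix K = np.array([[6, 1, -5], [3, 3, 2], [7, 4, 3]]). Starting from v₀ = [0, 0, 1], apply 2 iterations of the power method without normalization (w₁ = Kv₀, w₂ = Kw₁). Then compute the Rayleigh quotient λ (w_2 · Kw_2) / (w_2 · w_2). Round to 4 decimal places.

6.6366

w1 = Kv₀ = (-5, 2, 3)
w2 = Kw1 = (-43, -3, -18)
Kw2 = (-171, -174, -367)
w2·Kw2 = (-43)·(-171) + (-3)·(-174) + (-18)·(-367) = 14481; w2·w2 = (-43)·(-43) + (-3)·(-3) + (-18)·(-18) = 2182
λ ≈ 14481/2182 = 6.6366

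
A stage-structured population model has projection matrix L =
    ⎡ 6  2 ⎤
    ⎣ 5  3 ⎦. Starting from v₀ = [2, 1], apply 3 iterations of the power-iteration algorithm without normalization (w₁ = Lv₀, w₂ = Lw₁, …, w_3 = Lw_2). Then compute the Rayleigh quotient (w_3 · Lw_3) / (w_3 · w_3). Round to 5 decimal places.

w1 = Lv₀ = (6·2 + 2·1; 5·2 + 3·1) = (14, 13)
w2 = Lw1 = (6·14 + 2·13; 5·14 + 3·13) = (110, 109)
w3 = Lw2 = (878, 877)
Lw3 = (7022, 7021)
w3·Lw3 = 878·7022 + 877·7021 = 12322733; w3·w3 = 878·878 + 877·877 = 1540013
λ ≈ 12322733/1540013 = 8.00171

8.00171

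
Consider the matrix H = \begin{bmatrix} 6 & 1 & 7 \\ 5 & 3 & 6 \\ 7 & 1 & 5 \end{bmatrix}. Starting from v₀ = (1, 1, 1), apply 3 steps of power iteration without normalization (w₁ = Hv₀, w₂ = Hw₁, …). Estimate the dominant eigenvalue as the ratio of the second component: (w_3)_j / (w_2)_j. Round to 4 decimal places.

λ ≈ 13.5632

w1 = Hv₀ = (6·1 + 1·1 + 7·1; 5·1 + 3·1 + 6·1; 7·1 + 1·1 + 5·1) = (14, 14, 13)
w2 = Hw1 = (6·14 + 1·14 + 7·13; 5·14 + 3·14 + 6·13; 7·14 + 1·14 + 5·13) = (189, 190, 177)
w3 = Hw2 = (2563, 2577, 2398)
Ratio at component: 2577 / 190 = 13.5632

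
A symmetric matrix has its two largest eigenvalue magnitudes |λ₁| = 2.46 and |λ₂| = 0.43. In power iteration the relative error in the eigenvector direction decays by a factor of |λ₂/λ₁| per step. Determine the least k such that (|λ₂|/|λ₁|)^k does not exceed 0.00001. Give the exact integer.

7

|λ₂/λ₁| = 0.43/2.46 = 0.17480
Need k ≥ ln(0.00001) / ln(0.17480) = -11.5129 / -1.7441 ≈ 6.601
Smallest integer k satisfying the bound: 7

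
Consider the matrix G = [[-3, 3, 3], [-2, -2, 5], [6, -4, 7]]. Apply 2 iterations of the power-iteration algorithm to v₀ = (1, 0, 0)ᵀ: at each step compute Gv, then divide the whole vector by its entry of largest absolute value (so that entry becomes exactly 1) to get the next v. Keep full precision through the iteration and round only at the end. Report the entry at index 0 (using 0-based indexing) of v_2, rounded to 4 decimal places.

0.5250

Gv0 = (-3.00000, -2.00000, 6.00000); divide by 6.00000 → v1 = (-0.50000, -0.33333, 1.00000)
Gv1 = (3.50000, 6.66667, 5.33333); divide by 6.66667 → v2 = (0.52500, 1.00000, 0.80000)
Requested entry of v2: 21/40 = 0.5250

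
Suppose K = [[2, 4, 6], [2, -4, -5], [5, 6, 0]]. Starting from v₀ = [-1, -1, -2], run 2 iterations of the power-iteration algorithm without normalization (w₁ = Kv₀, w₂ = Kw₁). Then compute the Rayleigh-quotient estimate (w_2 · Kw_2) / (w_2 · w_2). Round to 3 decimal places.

w1 = Kv₀ = (2·(-1) + 4·(-1) + 6·(-2); 2·(-1) + (-4)·(-1) + (-5)·(-2); 5·(-1) + 6·(-1) + 0·(-2)) = (-18, 12, -11)
w2 = Kw1 = (2·(-18) + 4·12 + 6·(-11); 2·(-18) + (-4)·12 + (-5)·(-11); 5·(-18) + 6·12 + 0·(-11)) = (-54, -29, -18)
Kw2 = (-332, 98, -444)
w2·Kw2 = (-54)·(-332) + (-29)·98 + (-18)·(-444) = 23078; w2·w2 = (-54)·(-54) + (-29)·(-29) + (-18)·(-18) = 4081
λ ≈ 23078/4081 = 5.655

5.655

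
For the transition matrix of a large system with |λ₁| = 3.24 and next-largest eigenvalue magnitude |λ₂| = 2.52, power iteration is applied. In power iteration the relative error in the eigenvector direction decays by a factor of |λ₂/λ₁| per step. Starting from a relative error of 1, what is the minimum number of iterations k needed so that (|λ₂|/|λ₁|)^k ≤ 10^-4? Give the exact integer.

37

|λ₂/λ₁| = 2.52/3.24 = 0.77778
Need k ≥ ln(10^-4) / ln(0.77778) = -9.2103 / -0.2513 ≈ 36.649
Smallest integer k satisfying the bound: 37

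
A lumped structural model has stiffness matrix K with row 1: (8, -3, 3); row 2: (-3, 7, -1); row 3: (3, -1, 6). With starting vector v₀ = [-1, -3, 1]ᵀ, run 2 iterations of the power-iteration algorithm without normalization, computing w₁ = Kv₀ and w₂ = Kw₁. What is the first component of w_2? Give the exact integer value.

w1 = Kv₀ = (4, -19, 6)
w2 = Kw1 = (107, -151, 67)
The requested component of w2 is 107.

107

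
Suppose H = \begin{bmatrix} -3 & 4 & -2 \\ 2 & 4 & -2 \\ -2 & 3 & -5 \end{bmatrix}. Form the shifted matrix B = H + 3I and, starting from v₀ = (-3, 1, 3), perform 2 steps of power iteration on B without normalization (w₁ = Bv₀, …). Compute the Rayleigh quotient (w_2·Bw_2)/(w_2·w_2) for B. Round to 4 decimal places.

B = H + 3I has rows (0, 4, -2); (2, 7, -2); (-2, 3, -2)
w1 = Bv₀ = (0·(-3) + 4·1 + (-2)·3; 2·(-3) + 7·1 + (-2)·3; (-2)·(-3) + 3·1 + (-2)·3) = (-2, -5, 3)
w2 = Bw1 = (0·(-2) + 4·(-5) + (-2)·3; 2·(-2) + 7·(-5) + (-2)·3; (-2)·(-2) + 3·(-5) + (-2)·3) = (-26, -45, -17)
Bw2 = (-146, -333, -49)
w2·Bw2 = 19614; w2·w2 = 2990; μ ≈ 19614/2990 = 6.5599

6.5599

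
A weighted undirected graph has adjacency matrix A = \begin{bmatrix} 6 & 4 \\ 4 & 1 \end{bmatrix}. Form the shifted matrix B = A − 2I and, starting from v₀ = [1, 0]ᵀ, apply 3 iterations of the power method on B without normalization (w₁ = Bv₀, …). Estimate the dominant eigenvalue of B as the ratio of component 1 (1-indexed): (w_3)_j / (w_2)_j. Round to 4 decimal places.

5.5000

B = A − 2I has rows (4, 4); (4, -1)
w1 = Bv₀ = (4, 4)
w2 = Bw1 = (32, 12)
w3 = Bw2 = (176, 116)
Ratio: 176/32 = 5.5000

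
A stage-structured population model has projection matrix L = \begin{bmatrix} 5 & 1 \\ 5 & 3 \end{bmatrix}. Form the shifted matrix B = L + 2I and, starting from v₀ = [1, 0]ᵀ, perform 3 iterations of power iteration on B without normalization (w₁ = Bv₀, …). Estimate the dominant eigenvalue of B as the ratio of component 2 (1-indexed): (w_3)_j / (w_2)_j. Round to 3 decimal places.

B = L + 2I has rows (7, 1); (5, 5)
w1 = Bv₀ = (7, 5)
w2 = Bw1 = (54, 60)
w3 = Bw2 = (438, 570)
Ratio: 570/60 = 9.500

9.500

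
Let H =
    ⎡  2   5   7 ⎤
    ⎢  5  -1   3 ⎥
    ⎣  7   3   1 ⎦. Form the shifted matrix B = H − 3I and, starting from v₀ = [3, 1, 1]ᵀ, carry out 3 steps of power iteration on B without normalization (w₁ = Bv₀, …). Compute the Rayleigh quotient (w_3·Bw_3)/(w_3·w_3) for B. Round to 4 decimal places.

4.2875

B = H − 3I has rows (-1, 5, 7); (5, -4, 3); (7, 3, -2)
w1 = Bv₀ = ((-1)·3 + 5·1 + 7·1; 5·3 + (-4)·1 + 3·1; 7·3 + 3·1 + (-2)·1) = (9, 14, 22)
w2 = Bw1 = ((-1)·9 + 5·14 + 7·22; 5·9 + (-4)·14 + 3·22; 7·9 + 3·14 + (-2)·22) = (215, 55, 61)
w3 = Bw2 = (487, 1038, 1548)
Bw3 = (15539, 2927, 3427)
w3·Bw3 = 15910715; w3·w3 = 3710917; μ ≈ 15910715/3710917 = 4.2875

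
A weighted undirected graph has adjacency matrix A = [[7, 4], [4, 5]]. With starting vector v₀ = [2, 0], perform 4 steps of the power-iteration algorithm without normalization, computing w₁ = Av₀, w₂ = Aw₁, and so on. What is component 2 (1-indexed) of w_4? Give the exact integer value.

10176

w1 = Av₀ = (14, 8)
w2 = Aw1 = (130, 96)
w3 = Aw2 = (1294, 1000)
w4 = Aw3 = (13058, 10176)
The requested component of w4 is 10176.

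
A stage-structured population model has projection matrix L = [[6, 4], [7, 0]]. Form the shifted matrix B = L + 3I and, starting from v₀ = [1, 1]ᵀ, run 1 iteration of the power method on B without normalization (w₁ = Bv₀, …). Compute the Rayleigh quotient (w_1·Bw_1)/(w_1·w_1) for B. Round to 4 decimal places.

B = L + 3I has rows (9, 4); (7, 3)
w1 = Bv₀ = (13, 10)
Bw1 = (157, 121)
w1·Bw1 = 3251; w1·w1 = 269; μ ≈ 3251/269 = 12.0855

μ ≈ 12.0855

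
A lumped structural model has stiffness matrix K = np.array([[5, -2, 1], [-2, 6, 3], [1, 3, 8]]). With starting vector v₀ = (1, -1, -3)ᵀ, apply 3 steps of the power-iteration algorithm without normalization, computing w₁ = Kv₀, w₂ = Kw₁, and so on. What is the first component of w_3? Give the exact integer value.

w1 = Kv₀ = (5·1 + (-2)·(-1) + 1·(-3); (-2)·1 + 6·(-1) + 3·(-3); 1·1 + 3·(-1) + 8·(-3)) = (4, -17, -26)
w2 = Kw1 = (5·4 + (-2)·(-17) + 1·(-26); (-2)·4 + 6·(-17) + 3·(-26); 1·4 + 3·(-17) + 8·(-26)) = (28, -188, -255)
w3 = Kw2 = (261, -1949, -2576)
The requested component of w3 is 261.

261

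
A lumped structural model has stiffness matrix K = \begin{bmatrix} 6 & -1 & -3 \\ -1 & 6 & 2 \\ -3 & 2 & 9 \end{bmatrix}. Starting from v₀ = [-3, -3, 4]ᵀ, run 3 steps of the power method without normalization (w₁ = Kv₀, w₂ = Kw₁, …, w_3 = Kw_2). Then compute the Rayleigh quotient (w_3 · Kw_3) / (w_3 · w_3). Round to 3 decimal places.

λ ≈ 11.641

w1 = Kv₀ = (6·(-3) + (-1)·(-3) + (-3)·4; (-1)·(-3) + 6·(-3) + 2·4; (-3)·(-3) + 2·(-3) + 9·4) = (-27, -7, 39)
w2 = Kw1 = (6·(-27) + (-1)·(-7) + (-3)·39; (-1)·(-27) + 6·(-7) + 2·39; (-3)·(-27) + 2·(-7) + 9·39) = (-272, 63, 418)
w3 = Kw2 = (-2949, 1486, 4704)
Kw3 = (-33292, 21273, 54155)
w3·Kw3 = (-2949)·(-33292) + 1486·21273 + 4704·54155 = 384534906; w3·w3 = (-2949)·(-2949) + 1486·1486 + 4704·4704 = 33032413
λ ≈ 384534906/33032413 = 11.641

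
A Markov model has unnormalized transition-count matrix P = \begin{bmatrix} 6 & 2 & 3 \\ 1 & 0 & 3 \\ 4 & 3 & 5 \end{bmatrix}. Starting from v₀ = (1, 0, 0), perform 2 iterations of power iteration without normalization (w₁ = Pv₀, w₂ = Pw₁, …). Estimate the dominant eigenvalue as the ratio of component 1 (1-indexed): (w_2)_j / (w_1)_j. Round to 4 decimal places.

w1 = Pv₀ = (6·1 + 2·0 + 3·0; 1·1 + 0·0 + 3·0; 4·1 + 3·0 + 5·0) = (6, 1, 4)
w2 = Pw1 = (6·6 + 2·1 + 3·4; 1·6 + 0·1 + 3·4; 4·6 + 3·1 + 5·4) = (50, 18, 47)
Ratio at component: 50 / 6 = 8.3333

λ ≈ 8.3333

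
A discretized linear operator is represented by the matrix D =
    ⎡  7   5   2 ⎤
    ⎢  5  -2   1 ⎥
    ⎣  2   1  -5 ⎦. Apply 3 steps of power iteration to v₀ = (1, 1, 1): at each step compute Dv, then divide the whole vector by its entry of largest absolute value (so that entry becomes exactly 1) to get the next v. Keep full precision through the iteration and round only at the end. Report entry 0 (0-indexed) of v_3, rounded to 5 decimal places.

Dv0 = (14.000000, 4.000000, -2.000000); divide by 14.000000 → v1 = (1.000000, 0.285714, -0.142857)
Dv1 = (8.142857, 4.285714, 3.000000); divide by 8.142857 → v2 = (1.000000, 0.526316, 0.368421)
Dv2 = (10.368421, 4.315789, 0.684211); divide by 10.368421 → v3 = (1.000000, 0.416244, 0.065990)
Requested entry of v3: 1182/1182 = 1.00000

1.00000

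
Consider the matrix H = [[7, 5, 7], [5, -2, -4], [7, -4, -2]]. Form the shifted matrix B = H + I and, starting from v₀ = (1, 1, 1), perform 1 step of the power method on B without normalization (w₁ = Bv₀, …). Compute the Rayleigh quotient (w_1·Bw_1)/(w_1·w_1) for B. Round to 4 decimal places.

9.2970

B = H + I has rows (8, 5, 7); (5, -1, -4); (7, -4, -1)
w1 = Bv₀ = (8·1 + 5·1 + 7·1; 5·1 + (-1)·1 + (-4)·1; 7·1 + (-4)·1 + (-1)·1) = (20, 0, 2)
Bw1 = (174, 92, 138)
w1·Bw1 = 3756; w1·w1 = 404; μ ≈ 3756/404 = 9.2970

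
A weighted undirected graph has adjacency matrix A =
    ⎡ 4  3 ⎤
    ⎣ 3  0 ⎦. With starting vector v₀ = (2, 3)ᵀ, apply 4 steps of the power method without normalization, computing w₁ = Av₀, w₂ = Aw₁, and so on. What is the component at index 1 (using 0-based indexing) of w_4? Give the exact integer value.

1491

w1 = Av₀ = (4·2 + 3·3; 3·2 + 0·3) = (17, 6)
w2 = Aw1 = (4·17 + 3·6; 3·17 + 0·6) = (86, 51)
w3 = Aw2 = (497, 258)
w4 = Aw3 = (2762, 1491)
The requested component of w4 is 1491.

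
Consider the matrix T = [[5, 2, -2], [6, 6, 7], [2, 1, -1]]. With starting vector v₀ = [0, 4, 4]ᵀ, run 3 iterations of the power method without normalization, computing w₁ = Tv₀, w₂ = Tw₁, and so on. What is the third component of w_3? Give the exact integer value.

468

w1 = Tv₀ = (5·0 + 2·4 + (-2)·4; 6·0 + 6·4 + 7·4; 2·0 + 1·4 + (-1)·4) = (0, 52, 0)
w2 = Tw1 = (5·0 + 2·52 + (-2)·0; 6·0 + 6·52 + 7·0; 2·0 + 1·52 + (-1)·0) = (104, 312, 52)
w3 = Tw2 = (1040, 2860, 468)
The requested component of w3 is 468.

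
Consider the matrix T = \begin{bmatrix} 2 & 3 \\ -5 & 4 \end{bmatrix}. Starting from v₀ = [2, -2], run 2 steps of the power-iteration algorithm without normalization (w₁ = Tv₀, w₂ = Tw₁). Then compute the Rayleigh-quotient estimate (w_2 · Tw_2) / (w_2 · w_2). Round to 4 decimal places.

2.0688

w1 = Tv₀ = (2·2 + 3·(-2); (-5)·2 + 4·(-2)) = (-2, -18)
w2 = Tw1 = (2·(-2) + 3·(-18); (-5)·(-2) + 4·(-18)) = (-58, -62)
Tw2 = (-302, 42)
w2·Tw2 = (-58)·(-302) + (-62)·42 = 14912; w2·w2 = (-58)·(-58) + (-62)·(-62) = 7208
λ ≈ 14912/7208 = 2.0688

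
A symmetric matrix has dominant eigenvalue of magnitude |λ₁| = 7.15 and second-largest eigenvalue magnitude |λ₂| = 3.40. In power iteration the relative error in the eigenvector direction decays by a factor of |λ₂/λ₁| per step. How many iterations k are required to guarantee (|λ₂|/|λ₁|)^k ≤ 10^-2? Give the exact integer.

7

|λ₂/λ₁| = 3.40/7.15 = 0.47552
Need k ≥ ln(10^-2) / ln(0.47552) = -4.6052 / -0.7433 ≈ 6.195
Smallest integer k satisfying the bound: 7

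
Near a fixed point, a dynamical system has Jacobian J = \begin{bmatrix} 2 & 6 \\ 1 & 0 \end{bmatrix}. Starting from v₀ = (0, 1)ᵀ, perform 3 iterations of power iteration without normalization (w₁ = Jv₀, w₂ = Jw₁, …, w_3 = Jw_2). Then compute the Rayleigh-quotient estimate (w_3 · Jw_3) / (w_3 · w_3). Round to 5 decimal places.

λ ≈ 3.26923

w1 = Jv₀ = (6, 0)
w2 = Jw1 = (12, 6)
w3 = Jw2 = (60, 12)
Jw3 = (192, 60)
w3·Jw3 = 60·192 + 12·60 = 12240; w3·w3 = 60·60 + 12·12 = 3744
λ ≈ 12240/3744 = 3.26923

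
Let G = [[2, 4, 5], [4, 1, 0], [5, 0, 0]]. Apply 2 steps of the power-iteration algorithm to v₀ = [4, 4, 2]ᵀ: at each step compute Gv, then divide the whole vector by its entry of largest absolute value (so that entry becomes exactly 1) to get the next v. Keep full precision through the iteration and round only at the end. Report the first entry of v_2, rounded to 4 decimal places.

1.0000

Gv0 = (34.00000, 20.00000, 20.00000); divide by 34.00000 → v1 = (1.00000, 0.58824, 0.58824)
Gv1 = (7.29412, 4.58824, 5.00000); divide by 7.29412 → v2 = (1.00000, 0.62903, 0.68548)
Requested entry of v2: 248/248 = 1.0000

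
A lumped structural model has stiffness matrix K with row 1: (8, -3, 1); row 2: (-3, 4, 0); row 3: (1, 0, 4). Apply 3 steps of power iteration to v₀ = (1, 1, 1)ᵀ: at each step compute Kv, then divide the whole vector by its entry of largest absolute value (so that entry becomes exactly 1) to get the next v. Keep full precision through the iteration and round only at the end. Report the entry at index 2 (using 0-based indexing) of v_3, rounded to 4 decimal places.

0.3291

Kv0 = (6.00000, 1.00000, 5.00000); divide by 6.00000 → v1 = (1.00000, 0.16667, 0.83333)
Kv1 = (8.33333, -2.33333, 4.33333); divide by 8.33333 → v2 = (1.00000, -0.28000, 0.52000)
Kv2 = (9.36000, -4.12000, 3.08000); divide by 9.36000 → v3 = (1.00000, -0.44017, 0.32906)
Requested entry of v3: 154/468 = 0.3291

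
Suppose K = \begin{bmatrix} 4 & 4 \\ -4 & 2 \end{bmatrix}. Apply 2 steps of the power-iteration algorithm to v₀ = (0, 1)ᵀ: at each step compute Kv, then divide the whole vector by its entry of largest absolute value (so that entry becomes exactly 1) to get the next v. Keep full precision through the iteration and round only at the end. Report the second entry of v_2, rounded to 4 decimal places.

Kv0 = (4.00000, 2.00000); divide by 4.00000 → v1 = (1.00000, 0.50000)
Kv1 = (6.00000, -3.00000); divide by 6.00000 → v2 = (1.00000, -0.50000)
Requested entry of v2: -12/24 = -0.5000

-0.5000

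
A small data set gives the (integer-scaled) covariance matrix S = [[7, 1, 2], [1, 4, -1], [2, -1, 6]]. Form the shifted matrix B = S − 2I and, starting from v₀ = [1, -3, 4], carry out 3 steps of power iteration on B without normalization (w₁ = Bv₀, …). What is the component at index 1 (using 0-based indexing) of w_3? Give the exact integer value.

B = S − 2I has rows (5, 1, 2); (1, 2, -1); (2, -1, 4)
w1 = Bv₀ = (10, -9, 21)
w2 = Bw1 = (83, -29, 113)
w3 = Bw2 = (612, -88, 647)
Requested component of w3: -88

-88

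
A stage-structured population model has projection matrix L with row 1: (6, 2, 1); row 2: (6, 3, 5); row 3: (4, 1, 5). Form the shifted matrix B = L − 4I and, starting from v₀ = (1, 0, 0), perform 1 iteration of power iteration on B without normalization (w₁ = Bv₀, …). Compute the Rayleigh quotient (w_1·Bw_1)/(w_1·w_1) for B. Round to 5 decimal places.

B = L − 4I has rows (2, 2, 1); (6, -1, 5); (4, 1, 1)
w1 = Bv₀ = (2·1 + 2·0 + 1·0; 6·1 + (-1)·0 + 5·0; 4·1 + 1·0 + 1·0) = (2, 6, 4)
Bw1 = (20, 26, 18)
w1·Bw1 = 268; w1·w1 = 56; μ ≈ 268/56 = 4.78571

4.78571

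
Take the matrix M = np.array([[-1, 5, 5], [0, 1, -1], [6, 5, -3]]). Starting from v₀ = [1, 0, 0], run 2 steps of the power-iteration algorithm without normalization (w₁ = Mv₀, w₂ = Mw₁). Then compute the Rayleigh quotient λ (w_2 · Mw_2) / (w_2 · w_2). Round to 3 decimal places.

λ ≈ -7.114

w1 = Mv₀ = (-1, 0, 6)
w2 = Mw1 = (31, -6, -24)
Mw2 = (-181, 18, 228)
w2·Mw2 = 31·(-181) + (-6)·18 + (-24)·228 = -11191; w2·w2 = 31·31 + (-6)·(-6) + (-24)·(-24) = 1573
λ ≈ -11191/1573 = -7.114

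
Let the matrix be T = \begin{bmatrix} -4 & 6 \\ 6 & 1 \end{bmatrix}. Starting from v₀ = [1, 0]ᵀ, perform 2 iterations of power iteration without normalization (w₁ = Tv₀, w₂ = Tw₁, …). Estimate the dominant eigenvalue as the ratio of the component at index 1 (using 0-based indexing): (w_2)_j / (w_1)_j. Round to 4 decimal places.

w1 = Tv₀ = (-4, 6)
w2 = Tw1 = (52, -18)
Ratio at component: -18 / 6 = -3.0000

-3.0000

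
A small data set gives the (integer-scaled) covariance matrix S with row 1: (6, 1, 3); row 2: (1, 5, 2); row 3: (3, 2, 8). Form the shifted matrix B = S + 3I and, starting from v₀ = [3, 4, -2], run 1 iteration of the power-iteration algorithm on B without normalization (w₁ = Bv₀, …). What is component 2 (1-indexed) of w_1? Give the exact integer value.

31

B = S + 3I has rows (9, 1, 3); (1, 8, 2); (3, 2, 11)
w1 = Bv₀ = (9·3 + 1·4 + 3·(-2); 1·3 + 8·4 + 2·(-2); 3·3 + 2·4 + 11·(-2)) = (25, 31, -5)
Requested component of w1: 31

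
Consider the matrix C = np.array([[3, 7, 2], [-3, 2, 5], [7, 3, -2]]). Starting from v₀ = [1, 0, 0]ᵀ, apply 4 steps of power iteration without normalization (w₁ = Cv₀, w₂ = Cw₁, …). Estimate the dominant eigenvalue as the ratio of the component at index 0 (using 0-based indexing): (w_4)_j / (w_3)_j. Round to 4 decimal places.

w1 = Cv₀ = (3, -3, 7)
w2 = Cw1 = (2, 20, -2)
w3 = Cw2 = (142, 24, 78)
w4 = Cw3 = (750, 12, 910)
Ratio at component: 750 / 142 = 5.2817

5.2817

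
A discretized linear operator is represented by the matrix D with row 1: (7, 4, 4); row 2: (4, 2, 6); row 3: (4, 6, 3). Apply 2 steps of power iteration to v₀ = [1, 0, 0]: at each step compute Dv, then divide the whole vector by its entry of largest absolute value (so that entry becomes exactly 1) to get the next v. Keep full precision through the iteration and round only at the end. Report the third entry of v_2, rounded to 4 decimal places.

0.7901

Dv0 = (7.00000, 4.00000, 4.00000); divide by 7.00000 → v1 = (1.00000, 0.57143, 0.57143)
Dv1 = (11.57143, 8.57143, 9.14286); divide by 11.57143 → v2 = (1.00000, 0.74074, 0.79012)
Requested entry of v2: 64/81 = 0.7901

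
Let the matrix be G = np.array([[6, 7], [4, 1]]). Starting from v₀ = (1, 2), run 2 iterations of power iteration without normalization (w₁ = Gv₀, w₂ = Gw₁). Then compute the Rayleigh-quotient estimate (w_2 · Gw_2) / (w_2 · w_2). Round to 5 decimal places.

λ ≈ 9.45636

w1 = Gv₀ = (20, 6)
w2 = Gw1 = (162, 86)
Gw2 = (1574, 734)
w2·Gw2 = 162·1574 + 86·734 = 318112; w2·w2 = 162·162 + 86·86 = 33640
λ ≈ 318112/33640 = 9.45636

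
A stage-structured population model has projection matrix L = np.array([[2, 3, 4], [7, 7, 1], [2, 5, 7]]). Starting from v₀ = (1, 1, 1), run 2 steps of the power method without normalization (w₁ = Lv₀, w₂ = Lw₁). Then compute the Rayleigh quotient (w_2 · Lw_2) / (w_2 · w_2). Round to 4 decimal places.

w1 = Lv₀ = (2·1 + 3·1 + 4·1; 7·1 + 7·1 + 1·1; 2·1 + 5·1 + 7·1) = (9, 15, 14)
w2 = Lw1 = (2·9 + 3·15 + 4·14; 7·9 + 7·15 + 1·14; 2·9 + 5·15 + 7·14) = (119, 182, 191)
Lw2 = (1548, 2298, 2485)
w2·Lw2 = 119·1548 + 182·2298 + 191·2485 = 1077083; w2·w2 = 119·119 + 182·182 + 191·191 = 83766
λ ≈ 1077083/83766 = 12.8582

12.8582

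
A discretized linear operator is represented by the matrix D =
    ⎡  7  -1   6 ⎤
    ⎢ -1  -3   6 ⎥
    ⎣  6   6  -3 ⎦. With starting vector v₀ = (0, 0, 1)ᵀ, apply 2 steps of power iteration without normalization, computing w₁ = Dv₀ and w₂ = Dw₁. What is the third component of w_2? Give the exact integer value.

81

w1 = Dv₀ = (7·0 + (-1)·0 + 6·1; (-1)·0 + (-3)·0 + 6·1; 6·0 + 6·0 + (-3)·1) = (6, 6, -3)
w2 = Dw1 = (7·6 + (-1)·6 + 6·(-3); (-1)·6 + (-3)·6 + 6·(-3); 6·6 + 6·6 + (-3)·(-3)) = (18, -42, 81)
The requested component of w2 is 81.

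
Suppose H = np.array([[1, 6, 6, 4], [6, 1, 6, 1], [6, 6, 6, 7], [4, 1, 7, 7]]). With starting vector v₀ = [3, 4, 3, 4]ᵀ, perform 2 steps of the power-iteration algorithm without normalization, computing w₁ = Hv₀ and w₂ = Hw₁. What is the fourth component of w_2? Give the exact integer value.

1359

w1 = Hv₀ = (61, 44, 88, 65)
w2 = Hw1 = (1113, 1003, 1613, 1359)
The requested component of w2 is 1359.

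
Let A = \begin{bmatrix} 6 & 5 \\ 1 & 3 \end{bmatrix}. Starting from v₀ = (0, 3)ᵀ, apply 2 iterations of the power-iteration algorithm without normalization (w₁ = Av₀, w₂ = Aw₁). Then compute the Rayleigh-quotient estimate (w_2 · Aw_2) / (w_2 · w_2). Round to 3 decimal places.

w1 = Av₀ = (15, 9)
w2 = Aw1 = (135, 42)
Aw2 = (1020, 261)
w2·Aw2 = 135·1020 + 42·261 = 148662; w2·w2 = 135·135 + 42·42 = 19989
λ ≈ 148662/19989 = 7.437

λ ≈ 7.437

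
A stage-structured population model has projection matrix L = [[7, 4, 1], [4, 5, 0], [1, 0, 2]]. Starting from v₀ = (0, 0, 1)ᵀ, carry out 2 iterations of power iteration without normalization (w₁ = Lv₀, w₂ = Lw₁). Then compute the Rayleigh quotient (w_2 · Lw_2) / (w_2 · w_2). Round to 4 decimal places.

w1 = Lv₀ = (7·0 + 4·0 + 1·1; 4·0 + 5·0 + 0·1; 1·0 + 0·0 + 2·1) = (1, 0, 2)
w2 = Lw1 = (7·1 + 4·0 + 1·2; 4·1 + 5·0 + 0·2; 1·1 + 0·0 + 2·2) = (9, 4, 5)
Lw2 = (84, 56, 19)
w2·Lw2 = 9·84 + 4·56 + 5·19 = 1075; w2·w2 = 9·9 + 4·4 + 5·5 = 122
λ ≈ 1075/122 = 8.8115

λ ≈ 8.8115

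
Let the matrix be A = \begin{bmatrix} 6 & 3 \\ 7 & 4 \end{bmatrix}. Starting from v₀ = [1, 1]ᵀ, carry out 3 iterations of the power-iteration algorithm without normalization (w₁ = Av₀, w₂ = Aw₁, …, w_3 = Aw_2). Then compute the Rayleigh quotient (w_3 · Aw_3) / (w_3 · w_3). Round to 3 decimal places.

9.690

w1 = Av₀ = (9, 11)
w2 = Aw1 = (87, 107)
w3 = Aw2 = (843, 1037)
Aw3 = (8169, 10049)
w3·Aw3 = 843·8169 + 1037·10049 = 17307280; w3·w3 = 843·843 + 1037·1037 = 1786018
λ ≈ 17307280/1786018 = 9.690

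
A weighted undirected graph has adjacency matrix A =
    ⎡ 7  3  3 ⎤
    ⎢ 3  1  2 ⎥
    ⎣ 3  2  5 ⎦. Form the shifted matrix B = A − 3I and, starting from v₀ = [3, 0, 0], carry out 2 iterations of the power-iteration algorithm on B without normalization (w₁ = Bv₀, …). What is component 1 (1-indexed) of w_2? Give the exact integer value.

102

B = A − 3I has rows (4, 3, 3); (3, -2, 2); (3, 2, 2)
w1 = Bv₀ = (4·3 + 3·0 + 3·0; 3·3 + (-2)·0 + 2·0; 3·3 + 2·0 + 2·0) = (12, 9, 9)
w2 = Bw1 = (4·12 + 3·9 + 3·9; 3·12 + (-2)·9 + 2·9; 3·12 + 2·9 + 2·9) = (102, 36, 72)
Requested component of w2: 102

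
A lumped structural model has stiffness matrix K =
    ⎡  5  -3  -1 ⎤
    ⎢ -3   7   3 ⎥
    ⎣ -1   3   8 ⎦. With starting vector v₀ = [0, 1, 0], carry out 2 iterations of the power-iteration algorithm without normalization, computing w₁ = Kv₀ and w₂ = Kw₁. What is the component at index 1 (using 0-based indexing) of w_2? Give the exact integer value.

67

w1 = Kv₀ = (5·0 + (-3)·1 + (-1)·0; (-3)·0 + 7·1 + 3·0; (-1)·0 + 3·1 + 8·0) = (-3, 7, 3)
w2 = Kw1 = (5·(-3) + (-3)·7 + (-1)·3; (-3)·(-3) + 7·7 + 3·3; (-1)·(-3) + 3·7 + 8·3) = (-39, 67, 48)
The requested component of w2 is 67.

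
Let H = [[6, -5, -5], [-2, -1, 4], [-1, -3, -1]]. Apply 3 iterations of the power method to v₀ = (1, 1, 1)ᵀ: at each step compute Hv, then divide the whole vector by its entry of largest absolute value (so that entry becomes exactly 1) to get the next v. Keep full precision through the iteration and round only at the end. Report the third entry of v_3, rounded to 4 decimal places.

Hv0 = (-4.00000, 1.00000, -5.00000); divide by -5.00000 → v1 = (0.80000, -0.20000, 1.00000)
Hv1 = (0.80000, 2.60000, -1.20000); divide by 2.60000 → v2 = (0.30769, 1.00000, -0.46154)
Hv2 = (-0.84615, -3.46154, -2.84615); divide by -3.46154 → v3 = (0.24444, 1.00000, 0.82222)
Requested entry of v3: 37/45 = 0.8222

0.8222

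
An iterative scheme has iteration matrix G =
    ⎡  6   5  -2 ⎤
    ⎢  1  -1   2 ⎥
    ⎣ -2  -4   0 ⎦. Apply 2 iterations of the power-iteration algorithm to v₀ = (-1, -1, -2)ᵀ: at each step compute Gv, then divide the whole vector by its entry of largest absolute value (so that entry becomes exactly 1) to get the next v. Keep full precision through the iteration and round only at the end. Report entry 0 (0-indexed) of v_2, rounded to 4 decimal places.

1.0000

Gv0 = (-7.00000, -4.00000, 6.00000); divide by -7.00000 → v1 = (1.00000, 0.57143, -0.85714)
Gv1 = (10.57143, -1.28571, -4.28571); divide by 10.57143 → v2 = (1.00000, -0.12162, -0.40541)
Requested entry of v2: -74/-74 = 1.0000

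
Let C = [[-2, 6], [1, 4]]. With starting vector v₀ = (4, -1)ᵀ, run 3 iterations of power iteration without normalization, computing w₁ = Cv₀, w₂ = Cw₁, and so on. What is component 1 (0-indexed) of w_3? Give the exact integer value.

-28

w1 = Cv₀ = ((-2)·4 + 6·(-1); 1·4 + 4·(-1)) = (-14, 0)
w2 = Cw1 = ((-2)·(-14) + 6·0; 1·(-14) + 4·0) = (28, -14)
w3 = Cw2 = (-140, -28)
The requested component of w3 is -28.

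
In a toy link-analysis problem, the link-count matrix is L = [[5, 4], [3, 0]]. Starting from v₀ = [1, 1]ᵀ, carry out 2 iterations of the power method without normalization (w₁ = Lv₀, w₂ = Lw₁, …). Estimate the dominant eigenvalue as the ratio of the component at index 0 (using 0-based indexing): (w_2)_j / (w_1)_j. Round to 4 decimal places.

w1 = Lv₀ = (5·1 + 4·1; 3·1 + 0·1) = (9, 3)
w2 = Lw1 = (5·9 + 4·3; 3·9 + 0·3) = (57, 27)
Ratio at component: 57 / 9 = 6.3333

λ ≈ 6.3333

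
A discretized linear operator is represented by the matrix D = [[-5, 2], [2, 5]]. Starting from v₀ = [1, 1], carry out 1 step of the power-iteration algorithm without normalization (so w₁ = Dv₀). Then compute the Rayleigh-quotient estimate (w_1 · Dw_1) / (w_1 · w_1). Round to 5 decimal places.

λ ≈ 2.00000

w1 = Dv₀ = ((-5)·1 + 2·1; 2·1 + 5·1) = (-3, 7)
Dw1 = (29, 29)
w1·Dw1 = (-3)·29 + 7·29 = 116; w1·w1 = (-3)·(-3) + 7·7 = 58
λ ≈ 116/58 = 2.00000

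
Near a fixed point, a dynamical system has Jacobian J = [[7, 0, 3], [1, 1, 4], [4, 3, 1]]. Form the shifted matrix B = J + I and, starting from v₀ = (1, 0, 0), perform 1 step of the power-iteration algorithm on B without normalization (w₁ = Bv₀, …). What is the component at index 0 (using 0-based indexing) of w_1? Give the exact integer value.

8

B = J + I has rows (8, 0, 3); (1, 2, 4); (4, 3, 2)
w1 = Bv₀ = (8·1 + 0·0 + 3·0; 1·1 + 2·0 + 4·0; 4·1 + 3·0 + 2·0) = (8, 1, 4)
Requested component of w1: 8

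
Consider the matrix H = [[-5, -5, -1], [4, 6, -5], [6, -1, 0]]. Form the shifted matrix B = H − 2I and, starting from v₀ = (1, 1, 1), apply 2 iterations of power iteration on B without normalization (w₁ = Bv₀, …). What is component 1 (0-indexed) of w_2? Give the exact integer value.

-55

B = H − 2I has rows (-7, -5, -1); (4, 4, -5); (6, -1, -2)
w1 = Bv₀ = ((-7)·1 + (-5)·1 + (-1)·1; 4·1 + 4·1 + (-5)·1; 6·1 + (-1)·1 + (-2)·1) = (-13, 3, 3)
w2 = Bw1 = ((-7)·(-13) + (-5)·3 + (-1)·3; 4·(-13) + 4·3 + (-5)·3; 6·(-13) + (-1)·3 + (-2)·3) = (73, -55, -87)
Requested component of w2: -55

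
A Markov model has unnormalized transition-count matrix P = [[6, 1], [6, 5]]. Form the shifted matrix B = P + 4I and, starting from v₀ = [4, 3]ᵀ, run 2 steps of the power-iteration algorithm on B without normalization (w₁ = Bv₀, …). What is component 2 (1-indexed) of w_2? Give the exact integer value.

717

B = P + 4I has rows (10, 1); (6, 9)
w1 = Bv₀ = (43, 51)
w2 = Bw1 = (481, 717)
Requested component of w2: 717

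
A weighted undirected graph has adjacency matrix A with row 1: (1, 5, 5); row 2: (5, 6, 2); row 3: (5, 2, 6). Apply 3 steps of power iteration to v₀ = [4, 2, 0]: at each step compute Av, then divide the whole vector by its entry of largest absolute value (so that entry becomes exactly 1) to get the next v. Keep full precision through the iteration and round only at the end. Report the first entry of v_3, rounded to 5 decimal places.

0.83222

Av0 = (14.000000, 32.000000, 24.000000); divide by 32.000000 → v1 = (0.437500, 1.000000, 0.750000)
Av1 = (9.187500, 9.687500, 8.687500); divide by 9.687500 → v2 = (0.948387, 1.000000, 0.896774)
Av2 = (10.432258, 12.535484, 12.122581); divide by 12.535484 → v3 = (0.832218, 1.000000, 0.967061)
Requested entry of v3: 3234/3886 = 0.83222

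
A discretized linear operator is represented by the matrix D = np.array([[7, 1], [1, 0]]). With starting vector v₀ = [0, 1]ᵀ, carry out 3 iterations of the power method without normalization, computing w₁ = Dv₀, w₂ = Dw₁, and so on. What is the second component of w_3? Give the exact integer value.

w1 = Dv₀ = (1, 0)
w2 = Dw1 = (7, 1)
w3 = Dw2 = (50, 7)
The requested component of w3 is 7.

7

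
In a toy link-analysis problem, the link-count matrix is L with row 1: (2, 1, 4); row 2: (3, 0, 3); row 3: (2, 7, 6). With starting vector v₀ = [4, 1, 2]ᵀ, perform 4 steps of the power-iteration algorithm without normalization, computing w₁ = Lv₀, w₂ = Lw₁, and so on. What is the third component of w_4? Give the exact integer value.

w1 = Lv₀ = (17, 18, 27)
w2 = Lw1 = (160, 132, 322)
w3 = Lw2 = (1740, 1446, 3176)
w4 = Lw3 = (17630, 14748, 32658)
The requested component of w4 is 32658.

32658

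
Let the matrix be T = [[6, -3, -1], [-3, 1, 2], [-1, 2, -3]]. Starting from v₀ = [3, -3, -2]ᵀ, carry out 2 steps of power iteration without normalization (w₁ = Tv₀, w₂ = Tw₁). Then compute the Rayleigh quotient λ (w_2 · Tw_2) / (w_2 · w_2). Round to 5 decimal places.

7.67890

w1 = Tv₀ = (6·3 + (-3)·(-3) + (-1)·(-2); (-3)·3 + 1·(-3) + 2·(-2); (-1)·3 + 2·(-3) + (-3)·(-2)) = (29, -16, -3)
w2 = Tw1 = (6·29 + (-3)·(-16) + (-1)·(-3); (-3)·29 + 1·(-16) + 2·(-3); (-1)·29 + 2·(-16) + (-3)·(-3)) = (225, -109, -52)
Tw2 = (1729, -888, -287)
w2·Tw2 = 225·1729 + (-109)·(-888) + (-52)·(-287) = 500741; w2·w2 = 225·225 + (-109)·(-109) + (-52)·(-52) = 65210
λ ≈ 500741/65210 = 7.67890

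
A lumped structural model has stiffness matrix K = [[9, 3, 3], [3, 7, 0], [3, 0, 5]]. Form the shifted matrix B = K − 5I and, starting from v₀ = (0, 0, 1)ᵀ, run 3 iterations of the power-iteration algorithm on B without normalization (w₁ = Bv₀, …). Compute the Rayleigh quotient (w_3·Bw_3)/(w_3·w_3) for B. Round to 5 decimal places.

7.01478

B = K − 5I has rows (4, 3, 3); (3, 2, 0); (3, 0, 0)
w1 = Bv₀ = (3, 0, 0)
w2 = Bw1 = (12, 9, 9)
w3 = Bw2 = (102, 54, 36)
Bw3 = (678, 414, 306)
w3·Bw3 = 102528; w3·w3 = 14616; μ ≈ 102528/14616 = 7.01478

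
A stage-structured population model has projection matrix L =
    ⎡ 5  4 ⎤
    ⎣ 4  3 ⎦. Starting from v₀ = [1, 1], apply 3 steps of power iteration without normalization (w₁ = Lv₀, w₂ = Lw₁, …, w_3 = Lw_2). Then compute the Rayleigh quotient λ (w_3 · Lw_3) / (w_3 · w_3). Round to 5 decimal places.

8.12311

w1 = Lv₀ = (9, 7)
w2 = Lw1 = (73, 57)
w3 = Lw2 = (593, 463)
Lw3 = (4817, 3761)
w3·Lw3 = 593·4817 + 463·3761 = 4597824; w3·w3 = 593·593 + 463·463 = 566018
λ ≈ 4597824/566018 = 8.12311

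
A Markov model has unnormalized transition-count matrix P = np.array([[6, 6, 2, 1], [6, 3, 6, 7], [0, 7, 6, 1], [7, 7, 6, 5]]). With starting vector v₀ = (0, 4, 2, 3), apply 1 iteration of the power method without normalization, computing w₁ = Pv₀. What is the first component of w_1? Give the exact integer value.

w1 = Pv₀ = (6·0 + 6·4 + 2·2 + 1·3; 6·0 + 3·4 + 6·2 + 7·3; 0·0 + 7·4 + 6·2 + 1·3; 7·0 + 7·4 + 6·2 + 5·3) = (31, 45, 43, 55)
The requested component of w1 is 31.

31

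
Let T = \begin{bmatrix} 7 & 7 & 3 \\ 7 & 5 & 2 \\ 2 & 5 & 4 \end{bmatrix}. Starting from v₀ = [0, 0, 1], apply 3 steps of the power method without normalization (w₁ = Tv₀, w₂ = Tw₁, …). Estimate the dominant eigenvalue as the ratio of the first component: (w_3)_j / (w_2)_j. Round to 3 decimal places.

14.851

w1 = Tv₀ = (3, 2, 4)
w2 = Tw1 = (47, 39, 32)
w3 = Tw2 = (698, 588, 417)
Ratio at component: 698 / 47 = 14.851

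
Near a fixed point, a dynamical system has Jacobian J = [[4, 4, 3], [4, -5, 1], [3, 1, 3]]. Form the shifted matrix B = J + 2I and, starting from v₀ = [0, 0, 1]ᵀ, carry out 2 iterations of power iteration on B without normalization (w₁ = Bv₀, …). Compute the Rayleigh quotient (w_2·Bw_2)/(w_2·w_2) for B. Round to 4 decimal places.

μ ≈ 9.5502

B = J + 2I has rows (6, 4, 3); (4, -3, 1); (3, 1, 5)
w1 = Bv₀ = (3, 1, 5)
w2 = Bw1 = (37, 14, 35)
Bw2 = (383, 141, 300)
w2·Bw2 = 26645; w2·w2 = 2790; μ ≈ 26645/2790 = 9.5502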